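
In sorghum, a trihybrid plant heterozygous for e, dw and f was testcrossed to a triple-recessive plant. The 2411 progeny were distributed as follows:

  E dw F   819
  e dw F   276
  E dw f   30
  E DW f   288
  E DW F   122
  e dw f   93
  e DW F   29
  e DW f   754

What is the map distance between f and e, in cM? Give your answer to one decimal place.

The two most frequent reciprocal classes, e DW f and E dw F, are the parental types, so the F1 was e DW f / E dw F.
The two rarest classes, e DW F and E dw f, are the double crossovers. Comparing them with the parentals, only the f allele has switched, so f is the middle locus and the order is e – f – dw.
Crossovers in the e–f interval produce the single-crossover classes E DW f and e dw F (288 + 276 = 564) plus the double crossovers (59).
RF(e–f) = (564 + 59) / 2411 = 623/2411 = 0.2584 → 25.8 cM.

25.8 cM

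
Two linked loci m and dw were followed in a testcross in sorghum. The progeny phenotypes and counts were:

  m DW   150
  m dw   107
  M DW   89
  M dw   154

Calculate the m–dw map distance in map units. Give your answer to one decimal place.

39.2 map units

The two most frequent classes, M dw (154) and m DW (150), are the parental types, so the F1 was M dw / m DW.
The recombinant classes are M DW and m dw: 89 + 107 = 196.
Recombination frequency = 196/500 = 0.3920 ≈ 39.2%, i.e. 39.2 map units.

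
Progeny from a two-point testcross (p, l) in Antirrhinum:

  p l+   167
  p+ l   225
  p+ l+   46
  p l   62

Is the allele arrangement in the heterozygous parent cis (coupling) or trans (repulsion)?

The two most frequent classes are p+ l (225) and p l+ (167); these are the parental (non-recombinant) types.
So the F1 carried p+ l on one chromosome and p l+ on the other — the recessive alleles are on opposite chromosomes (trans / repulsion).

trans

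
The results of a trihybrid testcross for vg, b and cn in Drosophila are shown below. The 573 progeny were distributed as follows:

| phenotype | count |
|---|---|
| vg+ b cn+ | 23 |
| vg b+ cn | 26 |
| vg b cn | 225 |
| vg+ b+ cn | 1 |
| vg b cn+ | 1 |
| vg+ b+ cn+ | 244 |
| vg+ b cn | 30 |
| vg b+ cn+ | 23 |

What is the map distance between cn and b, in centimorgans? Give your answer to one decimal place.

8.9 centimorgans

The two most frequent reciprocal classes, vg b cn and vg+ b+ cn+, are the parental types, so the F1 was vg b cn / vg+ b+ cn+.
The two rarest classes, vg b cn+ and vg+ b+ cn, are the double crossovers. Comparing them with the parentals, only the cn allele has switched, so cn is the middle locus and the order is b – cn – vg.
Crossovers in the b–cn interval produce the single-crossover classes vg b+ cn and vg+ b cn+ (26 + 23 = 49) plus the double crossovers (2).
RF(b–cn) = (49 + 2) / 573 = 51/573 = 0.0890 → 8.9 centimorgans.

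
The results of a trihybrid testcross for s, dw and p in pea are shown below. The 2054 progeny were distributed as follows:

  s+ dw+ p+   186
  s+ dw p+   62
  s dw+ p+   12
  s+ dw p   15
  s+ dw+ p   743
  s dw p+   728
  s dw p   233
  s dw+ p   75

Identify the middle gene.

The two most frequent reciprocal classes, s+ dw+ p and s dw p+, are the parental types, so the F1 was s+ dw+ p / s dw p+.
The two rarest classes, s+ dw p and s dw+ p+, are the double crossovers. Comparing them with the parentals, only the dw allele has switched, so dw is the middle locus and the order is s – dw – p.

dw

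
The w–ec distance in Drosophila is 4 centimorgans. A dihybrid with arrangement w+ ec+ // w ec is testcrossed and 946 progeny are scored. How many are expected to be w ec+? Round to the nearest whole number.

19

A map distance of 4 centimorgans corresponds to a recombination frequency of 0.040.
The F1 is w+ ec+ / w ec, so w ec+ is a recombinant gamete class with expected frequency r/2 = 0.040/2 = 0.0200.
Expected number = 0.0200 × 946 = 18.92 ≈ 19.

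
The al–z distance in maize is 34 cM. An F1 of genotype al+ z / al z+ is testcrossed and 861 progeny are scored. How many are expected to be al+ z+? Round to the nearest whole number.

A map distance of 34 cM corresponds to a recombination frequency of 0.340.
The F1 is al+ z / al z+, so al+ z+ is a recombinant gamete class with expected frequency r/2 = 0.340/2 = 0.1700.
Expected number = 0.1700 × 861 = 146.37 ≈ 146.

146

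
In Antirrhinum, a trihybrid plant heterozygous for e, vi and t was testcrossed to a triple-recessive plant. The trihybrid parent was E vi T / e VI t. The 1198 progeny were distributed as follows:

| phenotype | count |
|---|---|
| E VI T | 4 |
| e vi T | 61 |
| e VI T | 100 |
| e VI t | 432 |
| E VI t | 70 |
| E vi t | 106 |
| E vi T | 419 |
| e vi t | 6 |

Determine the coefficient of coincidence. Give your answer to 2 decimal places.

The two rarest classes, E VI T and e vi t, are the double crossovers. Comparing them with the parentals, only the vi allele has switched, so vi is the middle locus and the order is e – vi – t.
e–vi: (131 + 10)/1198 = 0.1177; vi–t: (206 + 10)/1198 = 0.1803.
Expected DCO frequency = 0.1177 × 0.1803 ≈ 0.02122; observed = 10/1198 ≈ 0.00835.
Coefficient of coincidence = 0.00835/0.02122 ≈ 0.39.

0.39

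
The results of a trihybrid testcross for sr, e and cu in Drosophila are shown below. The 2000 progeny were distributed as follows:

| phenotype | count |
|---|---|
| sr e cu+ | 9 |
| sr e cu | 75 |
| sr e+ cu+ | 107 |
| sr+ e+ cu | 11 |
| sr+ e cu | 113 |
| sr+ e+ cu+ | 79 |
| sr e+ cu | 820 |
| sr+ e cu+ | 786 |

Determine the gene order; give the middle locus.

sr

The two most frequent reciprocal classes, sr e+ cu and sr+ e cu+, are the parental types, so the F1 was sr e+ cu / sr+ e cu+.
The two rarest classes, sr+ e+ cu and sr e cu+, are the double crossovers. Comparing them with the parentals, only the sr allele has switched, so sr is the middle locus and the order is e – sr – cu.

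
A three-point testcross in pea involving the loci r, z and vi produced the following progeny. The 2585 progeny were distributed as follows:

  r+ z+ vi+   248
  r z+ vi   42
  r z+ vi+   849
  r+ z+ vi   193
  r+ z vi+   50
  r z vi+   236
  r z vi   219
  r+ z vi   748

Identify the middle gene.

vi

The two most frequent reciprocal classes, r+ z vi and r z+ vi+, are the parental types, so the F1 was r+ z vi / r z+ vi+.
The two rarest classes, r+ z vi+ and r z+ vi, are the double crossovers. Comparing them with the parentals, only the vi allele has switched, so vi is the middle locus and the order is z – vi – r.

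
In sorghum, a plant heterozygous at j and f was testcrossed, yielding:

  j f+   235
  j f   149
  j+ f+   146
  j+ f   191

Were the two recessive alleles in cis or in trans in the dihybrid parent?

The two most frequent classes are j+ f (191) and j f+ (235); these are the parental (non-recombinant) types.
So the F1 carried j+ f on one chromosome and j f+ on the other — the recessive alleles are on opposite chromosomes (trans / repulsion).

trans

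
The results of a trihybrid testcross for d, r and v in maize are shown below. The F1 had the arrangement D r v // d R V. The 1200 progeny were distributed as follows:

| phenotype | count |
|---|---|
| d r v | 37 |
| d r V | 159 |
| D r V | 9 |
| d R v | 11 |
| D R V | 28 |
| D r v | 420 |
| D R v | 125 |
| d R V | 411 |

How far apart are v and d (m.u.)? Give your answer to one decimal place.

7.1 m.u.

The two rarest classes, D r V and d R v, are the double crossovers. Comparing them with the parentals, only the v allele has switched, so v is the middle locus and the order is d – v – r.
Crossovers in the d–v interval produce the single-crossover classes d r v and D R V (37 + 28 = 65) plus the double crossovers (20).
RF(d–v) = (65 + 20) / 1200 = 85/1200 = 0.0708 → 7.1 m.u.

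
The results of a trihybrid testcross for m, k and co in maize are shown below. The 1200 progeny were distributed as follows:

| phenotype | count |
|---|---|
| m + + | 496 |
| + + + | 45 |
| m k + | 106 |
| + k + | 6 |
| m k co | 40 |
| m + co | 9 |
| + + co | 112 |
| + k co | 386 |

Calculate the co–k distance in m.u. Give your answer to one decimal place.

19.4 m.u.

The two most frequent reciprocal classes, m + + and + k co, are the parental types, so the F1 was m + + / + k co.
The two rarest classes, m + co and + k +, are the double crossovers. Comparing them with the parentals, only the co allele has switched, so co is the middle locus and the order is m – co – k.
Crossovers in the co–k interval produce the single-crossover classes m k + and + + co (106 + 112 = 218) plus the double crossovers (15).
RF(co–k) = (218 + 15) / 1200 = 233/1200 = 0.1942 → 19.4 m.u.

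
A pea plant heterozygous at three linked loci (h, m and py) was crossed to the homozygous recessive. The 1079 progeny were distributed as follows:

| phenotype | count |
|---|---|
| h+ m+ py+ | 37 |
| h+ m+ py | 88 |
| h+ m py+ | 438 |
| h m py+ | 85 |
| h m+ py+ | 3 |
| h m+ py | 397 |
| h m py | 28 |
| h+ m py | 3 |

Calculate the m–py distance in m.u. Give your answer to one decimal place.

6.6 m.u.

The two most frequent reciprocal classes, h m+ py and h+ m py+, are the parental types, so the F1 was h m+ py / h+ m py+.
The two rarest classes, h m+ py+ and h+ m py, are the double crossovers. Comparing them with the parentals, only the py allele has switched, so py is the middle locus and the order is h – py – m.
Crossovers in the py–m interval produce the single-crossover classes h m py and h+ m+ py+ (28 + 37 = 65) plus the double crossovers (6).
RF(py–m) = (65 + 6) / 1079 = 71/1079 = 0.0658 → 6.6 m.u.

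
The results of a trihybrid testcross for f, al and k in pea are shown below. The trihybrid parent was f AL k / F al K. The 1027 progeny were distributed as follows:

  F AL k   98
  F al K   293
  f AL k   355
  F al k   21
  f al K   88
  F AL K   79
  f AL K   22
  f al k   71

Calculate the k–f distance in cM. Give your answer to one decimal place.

22.3 cM

The two rarest classes, f AL K and F al k, are the double crossovers. Comparing them with the parentals, only the k allele has switched, so k is the middle locus and the order is al – k – f.
Crossovers in the k–f interval produce the single-crossover classes F AL k and f al K (98 + 88 = 186) plus the double crossovers (43).
RF(k–f) = (186 + 43) / 1027 = 229/1027 = 0.2230 → 22.3 cM.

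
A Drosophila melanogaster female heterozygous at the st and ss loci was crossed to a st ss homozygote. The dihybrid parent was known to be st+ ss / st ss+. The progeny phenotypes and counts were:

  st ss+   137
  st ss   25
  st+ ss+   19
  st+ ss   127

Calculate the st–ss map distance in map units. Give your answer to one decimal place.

The recombinant classes are st+ ss+ and st ss: 19 + 25 = 44.
Recombination frequency = 44/308 = 0.1429 ≈ 14.3%, i.e. 14.3 map units.

14.3 map units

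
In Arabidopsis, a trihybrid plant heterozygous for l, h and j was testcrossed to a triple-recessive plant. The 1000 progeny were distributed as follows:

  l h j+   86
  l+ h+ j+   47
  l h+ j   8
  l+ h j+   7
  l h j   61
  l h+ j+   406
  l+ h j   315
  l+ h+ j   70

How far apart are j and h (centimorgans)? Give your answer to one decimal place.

The two most frequent reciprocal classes, l h+ j+ and l+ h j, are the parental types, so the F1 was l h+ j+ / l+ h j.
The two rarest classes, l h+ j and l+ h j+, are the double crossovers. Comparing them with the parentals, only the j allele has switched, so j is the middle locus and the order is h – j – l.
Crossovers in the h–j interval produce the single-crossover classes l h j+ and l+ h+ j (86 + 70 = 156) plus the double crossovers (15).
RF(h–j) = (156 + 15) / 1000 = 171/1000 = 0.1710 → 17.1 centimorgans.

17.1 centimorgans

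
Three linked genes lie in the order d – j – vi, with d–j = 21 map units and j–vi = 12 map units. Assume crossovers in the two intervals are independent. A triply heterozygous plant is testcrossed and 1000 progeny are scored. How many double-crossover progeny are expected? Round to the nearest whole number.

25

Map distances give recombination frequencies of 0.210 and 0.120 for the two intervals.
With no interference, expected double-crossover frequency = 0.210 × 0.120 = 0.02520.
Expected number = 0.02520 × 1000 = 25.20 ≈ 25.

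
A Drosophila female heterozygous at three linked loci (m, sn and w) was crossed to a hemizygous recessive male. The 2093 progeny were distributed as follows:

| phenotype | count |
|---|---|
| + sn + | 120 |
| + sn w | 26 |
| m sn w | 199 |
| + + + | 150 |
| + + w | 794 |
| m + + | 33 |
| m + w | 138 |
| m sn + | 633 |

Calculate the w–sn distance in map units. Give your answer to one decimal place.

The two most frequent reciprocal classes, + + w and m sn +, are the parental types, so the F1 was + + w / m sn +.
The two rarest classes, + sn w and m + +, are the double crossovers. Comparing them with the parentals, only the sn allele has switched, so sn is the middle locus and the order is w – sn – m.
Crossovers in the w–sn interval produce the single-crossover classes + + + and m sn w (150 + 199 = 349) plus the double crossovers (59).
RF(w–sn) = (349 + 59) / 2093 = 408/2093 = 0.1949 → 19.5 map units.

19.5 map units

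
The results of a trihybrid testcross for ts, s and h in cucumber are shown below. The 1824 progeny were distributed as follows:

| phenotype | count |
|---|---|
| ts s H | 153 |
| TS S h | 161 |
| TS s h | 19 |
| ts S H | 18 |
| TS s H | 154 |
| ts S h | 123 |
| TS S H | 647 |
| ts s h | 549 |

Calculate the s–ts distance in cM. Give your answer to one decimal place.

The two most frequent reciprocal classes, ts s h and TS S H, are the parental types, so the F1 was ts s h / TS S H.
The two rarest classes, TS s h and ts S H, are the double crossovers. Comparing them with the parentals, only the ts allele has switched, so ts is the middle locus and the order is s – ts – h.
Crossovers in the s–ts interval produce the single-crossover classes ts S h and TS s H (123 + 154 = 277) plus the double crossovers (37).
RF(s–ts) = (277 + 37) / 1824 = 314/1824 = 0.1721 → 17.2 cM.

17.2 cM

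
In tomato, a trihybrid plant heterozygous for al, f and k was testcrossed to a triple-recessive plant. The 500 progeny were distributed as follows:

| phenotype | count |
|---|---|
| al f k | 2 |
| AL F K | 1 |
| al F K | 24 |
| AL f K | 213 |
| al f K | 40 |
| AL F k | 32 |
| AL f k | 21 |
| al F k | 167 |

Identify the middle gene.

The two most frequent reciprocal classes, al F k and AL f K, are the parental types, so the F1 was al F k / AL f K.
The two rarest classes, al f k and AL F K, are the double crossovers. Comparing them with the parentals, only the f allele has switched, so f is the middle locus and the order is k – f – al.

f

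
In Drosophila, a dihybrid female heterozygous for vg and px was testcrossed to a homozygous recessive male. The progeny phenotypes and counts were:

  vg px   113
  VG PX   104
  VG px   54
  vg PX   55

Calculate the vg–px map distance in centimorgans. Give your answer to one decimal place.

The two most frequent classes, VG PX (104) and vg px (113), are the parental types, so the F1 was VG PX / vg px.
The recombinant classes are VG px and vg PX: 54 + 55 = 109.
Recombination frequency = 109/326 = 0.3344 ≈ 33.4%, i.e. 33.4 centimorgans.

33.4 centimorgans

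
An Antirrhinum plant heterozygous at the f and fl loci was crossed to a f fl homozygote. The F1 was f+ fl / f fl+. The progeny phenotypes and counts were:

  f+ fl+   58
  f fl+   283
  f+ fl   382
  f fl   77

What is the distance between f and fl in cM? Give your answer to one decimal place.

16.9 cM

The recombinant classes are f+ fl+ and f fl: 58 + 77 = 135.
Recombination frequency = 135/800 = 0.1688 ≈ 16.9%, i.e. 16.9 cM.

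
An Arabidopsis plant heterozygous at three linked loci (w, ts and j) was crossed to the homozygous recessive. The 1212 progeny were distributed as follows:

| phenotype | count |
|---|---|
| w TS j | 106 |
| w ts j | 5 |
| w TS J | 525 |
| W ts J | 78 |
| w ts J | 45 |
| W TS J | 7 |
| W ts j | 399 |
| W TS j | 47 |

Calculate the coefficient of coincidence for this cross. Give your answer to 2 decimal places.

0.71

The two most frequent reciprocal classes, W ts j and w TS J, are the parental types, so the F1 was W ts j / w TS J.
The two rarest classes, w ts j and W TS J, are the double crossovers. Comparing them with the parentals, only the w allele has switched, so w is the middle locus and the order is ts – w – j.
ts–w: (92 + 12)/1212 = 0.0858; w–j: (184 + 12)/1212 = 0.1617.
Expected DCO frequency = 0.0858 × 0.1617 ≈ 0.01387; observed = 12/1212 ≈ 0.00990.
Coefficient of coincidence = 0.00990/0.01387 ≈ 0.71.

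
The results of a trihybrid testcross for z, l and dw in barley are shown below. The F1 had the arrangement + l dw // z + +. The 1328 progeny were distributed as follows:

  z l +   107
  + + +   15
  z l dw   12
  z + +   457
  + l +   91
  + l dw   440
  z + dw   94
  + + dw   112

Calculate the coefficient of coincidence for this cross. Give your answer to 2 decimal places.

The two rarest classes, z l dw and + + +, are the double crossovers. Comparing them with the parentals, only the z allele has switched, so z is the middle locus and the order is dw – z – l.
dw–z: (185 + 27)/1328 = 0.1596; z–l: (219 + 27)/1328 = 0.1852.
Expected DCO frequency = 0.1596 × 0.1852 ≈ 0.02956; observed = 27/1328 ≈ 0.02033.
Coefficient of coincidence = 0.02033/0.02956 ≈ 0.69.

0.69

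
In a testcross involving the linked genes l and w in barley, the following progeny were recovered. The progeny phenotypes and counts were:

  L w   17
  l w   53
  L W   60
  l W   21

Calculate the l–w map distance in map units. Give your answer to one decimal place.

25.2 map units

The two most frequent classes, L W (60) and l w (53), are the parental types, so the F1 was L W / l w.
The recombinant classes are L w and l W: 17 + 21 = 38.
Recombination frequency = 38/151 = 0.2517 ≈ 25.2%, i.e. 25.2 map units.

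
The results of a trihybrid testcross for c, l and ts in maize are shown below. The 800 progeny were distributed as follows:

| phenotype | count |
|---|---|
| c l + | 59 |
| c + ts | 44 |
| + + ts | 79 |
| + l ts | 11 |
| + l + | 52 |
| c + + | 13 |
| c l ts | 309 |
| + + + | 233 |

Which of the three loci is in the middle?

c

The two most frequent reciprocal classes, c l ts and + + +, are the parental types, so the F1 was c l ts / + + +.
The two rarest classes, + l ts and c + +, are the double crossovers. Comparing them with the parentals, only the c allele has switched, so c is the middle locus and the order is ts – c – l.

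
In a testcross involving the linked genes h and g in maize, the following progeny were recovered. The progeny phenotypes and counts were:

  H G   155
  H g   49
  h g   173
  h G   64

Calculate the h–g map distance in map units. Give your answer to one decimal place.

The two most frequent classes, H G (155) and h g (173), are the parental types, so the F1 was H G / h g.
The recombinant classes are H g and h G: 49 + 64 = 113.
Recombination frequency = 113/441 = 0.2562 ≈ 25.6%, i.e. 25.6 map units.

25.6 map units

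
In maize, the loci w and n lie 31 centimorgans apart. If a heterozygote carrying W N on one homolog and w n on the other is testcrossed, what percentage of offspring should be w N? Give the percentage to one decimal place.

A map distance of 31 centimorgans corresponds to a recombination frequency of 0.310.
The F1 is W N / w n, so w N is a recombinant gamete class with expected frequency r/2 = 0.310/2 = 0.1550.
That is 0.1550 = 15.5% of the progeny.

15.5%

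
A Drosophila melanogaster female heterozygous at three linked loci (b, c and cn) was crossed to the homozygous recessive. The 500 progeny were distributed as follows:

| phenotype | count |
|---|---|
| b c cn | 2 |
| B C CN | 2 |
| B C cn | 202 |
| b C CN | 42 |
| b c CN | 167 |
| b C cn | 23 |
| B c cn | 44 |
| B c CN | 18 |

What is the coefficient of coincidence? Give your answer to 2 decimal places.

The two most frequent reciprocal classes, b c CN and B C cn, are the parental types, so the F1 was b c CN / B C cn.
The two rarest classes, b c cn and B C CN, are the double crossovers. Comparing them with the parentals, only the cn allele has switched, so cn is the middle locus and the order is b – cn – c.
b–cn: (41 + 4)/500 = 0.0900; cn–c: (86 + 4)/500 = 0.1800.
Expected DCO frequency = 0.0900 × 0.1800 ≈ 0.01620; observed = 4/500 ≈ 0.00800.
Coefficient of coincidence = 0.00800/0.01620 ≈ 0.49.

0.49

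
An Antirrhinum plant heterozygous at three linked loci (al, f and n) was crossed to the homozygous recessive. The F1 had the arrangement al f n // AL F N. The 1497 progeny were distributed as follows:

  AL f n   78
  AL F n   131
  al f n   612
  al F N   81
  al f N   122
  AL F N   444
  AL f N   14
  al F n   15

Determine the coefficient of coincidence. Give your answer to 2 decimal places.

The two rarest classes, al F n and AL f N, are the double crossovers. Comparing them with the parentals, only the f allele has switched, so f is the middle locus and the order is al – f – n.
al–f: (159 + 29)/1497 = 0.1256; f–n: (253 + 29)/1497 = 0.1884.
Expected DCO frequency = 0.1256 × 0.1884 ≈ 0.02366; observed = 29/1497 ≈ 0.01937.
Coefficient of coincidence = 0.01937/0.02366 ≈ 0.82.

0.82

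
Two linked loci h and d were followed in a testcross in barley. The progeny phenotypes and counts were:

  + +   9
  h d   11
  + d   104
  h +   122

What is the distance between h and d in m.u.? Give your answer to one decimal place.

The two most frequent classes, + d (104) and h + (122), are the parental types, so the F1 was + d / h +.
The recombinant classes are + + and h d: 9 + 11 = 20.
Recombination frequency = 20/246 = 0.0813 ≈ 8.1%, i.e. 8.1 m.u.

8.1 m.u.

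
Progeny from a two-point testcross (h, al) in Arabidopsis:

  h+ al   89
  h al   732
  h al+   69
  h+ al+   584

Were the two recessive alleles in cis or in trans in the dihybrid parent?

The two most frequent classes are h+ al+ (584) and h al (732); these are the parental (non-recombinant) types.
So the F1 carried h+ al+ on one chromosome and h al on the other — the recessive alleles are on the same chromosome (cis / coupling).

cis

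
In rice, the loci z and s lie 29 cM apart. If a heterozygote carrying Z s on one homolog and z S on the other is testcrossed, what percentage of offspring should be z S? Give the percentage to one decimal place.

35.5%

A map distance of 29 cM corresponds to a recombination frequency of 0.290.
The F1 is Z s / z S, so z S is a parental gamete class with expected frequency (1 − r)/2 = 0.710/2 = 0.3550.
That is 0.3550 = 35.5% of the progeny.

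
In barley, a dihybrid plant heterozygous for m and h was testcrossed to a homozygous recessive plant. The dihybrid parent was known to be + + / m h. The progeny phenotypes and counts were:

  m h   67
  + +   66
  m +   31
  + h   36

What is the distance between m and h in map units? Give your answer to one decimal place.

The recombinant classes are + h and m +: 36 + 31 = 67.
Recombination frequency = 67/200 = 0.3350 ≈ 33.5%, i.e. 33.5 map units.

33.5 map units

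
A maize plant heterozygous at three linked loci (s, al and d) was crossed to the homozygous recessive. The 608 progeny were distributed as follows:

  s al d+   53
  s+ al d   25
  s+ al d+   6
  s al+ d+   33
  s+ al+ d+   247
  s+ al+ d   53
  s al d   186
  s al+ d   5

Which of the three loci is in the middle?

The two most frequent reciprocal classes, s+ al+ d+ and s al d, are the parental types, so the F1 was s+ al+ d+ / s al d.
The two rarest classes, s+ al d+ and s al+ d, are the double crossovers. Comparing them with the parentals, only the al allele has switched, so al is the middle locus and the order is s – al – d.

al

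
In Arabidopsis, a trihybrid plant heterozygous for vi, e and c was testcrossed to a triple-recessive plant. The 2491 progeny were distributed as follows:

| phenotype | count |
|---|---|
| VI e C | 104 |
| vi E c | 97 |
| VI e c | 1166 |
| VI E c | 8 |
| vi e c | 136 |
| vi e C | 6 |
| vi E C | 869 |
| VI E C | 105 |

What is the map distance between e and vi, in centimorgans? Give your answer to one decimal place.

10.2 centimorgans

The two most frequent reciprocal classes, vi E C and VI e c, are the parental types, so the F1 was vi E C / VI e c.
The two rarest classes, vi e C and VI E c, are the double crossovers. Comparing them with the parentals, only the e allele has switched, so e is the middle locus and the order is c – e – vi.
Crossovers in the e–vi interval produce the single-crossover classes VI E C and vi e c (105 + 136 = 241) plus the double crossovers (14).
RF(e–vi) = (241 + 14) / 2491 = 255/2491 = 0.1024 → 10.2 centimorgans.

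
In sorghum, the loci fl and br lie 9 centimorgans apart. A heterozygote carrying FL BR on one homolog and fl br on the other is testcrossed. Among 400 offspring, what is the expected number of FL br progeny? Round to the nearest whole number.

18

A map distance of 9 centimorgans corresponds to a recombination frequency of 0.090.
The F1 is FL BR / fl br, so FL br is a recombinant gamete class with expected frequency r/2 = 0.090/2 = 0.0450.
Expected number = 0.0450 × 400 = 18.00 ≈ 18.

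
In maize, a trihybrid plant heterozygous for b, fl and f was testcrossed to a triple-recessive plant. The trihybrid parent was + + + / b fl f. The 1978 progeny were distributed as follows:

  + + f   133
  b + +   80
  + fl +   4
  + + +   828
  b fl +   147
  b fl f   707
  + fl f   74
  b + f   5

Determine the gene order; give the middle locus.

The two rarest classes, + fl + and b + f, are the double crossovers. Comparing them with the parentals, only the fl allele has switched, so fl is the middle locus and the order is b – fl – f.

fl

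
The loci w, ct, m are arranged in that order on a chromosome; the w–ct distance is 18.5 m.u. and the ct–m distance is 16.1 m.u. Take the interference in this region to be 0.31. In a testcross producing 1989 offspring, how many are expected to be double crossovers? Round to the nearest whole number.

41

Map distances give recombination frequencies of 0.185 and 0.161 for the two intervals.
With interference 0.31 (so coincidence = 0.69), expected double-crossover frequency = 0.185 × 0.161 × 0.69 = 0.02055.
Expected number = 0.02055 × 1989 = 40.88 ≈ 41.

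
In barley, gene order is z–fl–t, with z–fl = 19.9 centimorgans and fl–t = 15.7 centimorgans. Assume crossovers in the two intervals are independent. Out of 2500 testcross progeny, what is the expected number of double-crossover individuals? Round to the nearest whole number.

Map distances give recombination frequencies of 0.199 and 0.157 for the two intervals.
With no interference, expected double-crossover frequency = 0.199 × 0.157 = 0.03124.
Expected number = 0.03124 × 2500 = 78.11 ≈ 78.

78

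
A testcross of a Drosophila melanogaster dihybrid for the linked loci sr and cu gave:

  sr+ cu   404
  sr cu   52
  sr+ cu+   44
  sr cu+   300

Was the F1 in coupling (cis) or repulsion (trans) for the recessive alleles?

The two most frequent classes are sr+ cu (404) and sr cu+ (300); these are the parental (non-recombinant) types.
So the F1 carried sr+ cu on one chromosome and sr cu+ on the other — the recessive alleles are on opposite chromosomes (trans / repulsion).

trans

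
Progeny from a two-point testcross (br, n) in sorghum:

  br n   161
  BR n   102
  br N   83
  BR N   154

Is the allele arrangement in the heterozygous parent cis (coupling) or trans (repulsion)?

The two most frequent classes are BR N (154) and br n (161); these are the parental (non-recombinant) types.
So the F1 carried BR N on one chromosome and br n on the other — the recessive alleles are on the same chromosome (cis / coupling).

cis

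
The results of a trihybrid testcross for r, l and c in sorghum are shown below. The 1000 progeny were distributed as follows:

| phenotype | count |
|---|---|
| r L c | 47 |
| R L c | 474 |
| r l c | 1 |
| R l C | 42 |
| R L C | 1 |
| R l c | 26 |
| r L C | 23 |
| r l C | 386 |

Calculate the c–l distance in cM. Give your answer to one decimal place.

The two most frequent reciprocal classes, R L c and r l C, are the parental types, so the F1 was R L c / r l C.
The two rarest classes, R L C and r l c, are the double crossovers. Comparing them with the parentals, only the c allele has switched, so c is the middle locus and the order is r – c – l.
Crossovers in the c–l interval produce the single-crossover classes R l c and r L C (26 + 23 = 49) plus the double crossovers (2).
RF(c–l) = (49 + 2) / 1000 = 51/1000 = 0.0510 → 5.1 cM.

5.1 cM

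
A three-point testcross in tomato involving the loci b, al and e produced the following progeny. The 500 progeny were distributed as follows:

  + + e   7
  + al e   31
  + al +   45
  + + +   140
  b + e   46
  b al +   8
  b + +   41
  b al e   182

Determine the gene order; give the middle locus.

e

The two most frequent reciprocal classes, + + + and b al e, are the parental types, so the F1 was + + + / b al e.
The two rarest classes, + + e and b al +, are the double crossovers. Comparing them with the parentals, only the e allele has switched, so e is the middle locus and the order is b – e – al.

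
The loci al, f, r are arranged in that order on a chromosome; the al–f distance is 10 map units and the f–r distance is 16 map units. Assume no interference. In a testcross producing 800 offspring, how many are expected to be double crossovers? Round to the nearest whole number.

Map distances give recombination frequencies of 0.100 and 0.160 for the two intervals.
With no interference, expected double-crossover frequency = 0.100 × 0.160 = 0.01600.
Expected number = 0.01600 × 800 = 12.80 ≈ 13.

13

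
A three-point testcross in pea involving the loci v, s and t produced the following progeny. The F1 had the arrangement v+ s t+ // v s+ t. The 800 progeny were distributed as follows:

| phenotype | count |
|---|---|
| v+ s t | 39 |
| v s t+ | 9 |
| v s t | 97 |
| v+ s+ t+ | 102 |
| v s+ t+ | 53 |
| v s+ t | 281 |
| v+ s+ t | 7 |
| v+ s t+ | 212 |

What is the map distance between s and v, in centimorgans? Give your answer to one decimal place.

The two rarest classes, v s t+ and v+ s+ t, are the double crossovers. Comparing them with the parentals, only the v allele has switched, so v is the middle locus and the order is t – v – s.
Crossovers in the v–s interval produce the single-crossover classes v+ s+ t+ and v s t (102 + 97 = 199) plus the double crossovers (16).
RF(v–s) = (199 + 16) / 800 = 215/800 = 0.2687 → 26.9 centimorgans.

26.9 centimorgans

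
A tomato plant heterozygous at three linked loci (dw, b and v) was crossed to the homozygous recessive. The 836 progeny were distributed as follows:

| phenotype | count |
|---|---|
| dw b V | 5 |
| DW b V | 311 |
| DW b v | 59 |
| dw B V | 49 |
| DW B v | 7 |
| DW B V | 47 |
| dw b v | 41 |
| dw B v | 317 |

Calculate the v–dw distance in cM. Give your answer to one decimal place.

The two most frequent reciprocal classes, dw B v and DW b V, are the parental types, so the F1 was dw B v / DW b V.
The two rarest classes, DW B v and dw b V, are the double crossovers. Comparing them with the parentals, only the dw allele has switched, so dw is the middle locus and the order is b – dw – v.
Crossovers in the dw–v interval produce the single-crossover classes dw B V and DW b v (49 + 59 = 108) plus the double crossovers (12).
RF(dw–v) = (108 + 12) / 836 = 120/836 = 0.1435 → 14.4 cM.

14.4 cM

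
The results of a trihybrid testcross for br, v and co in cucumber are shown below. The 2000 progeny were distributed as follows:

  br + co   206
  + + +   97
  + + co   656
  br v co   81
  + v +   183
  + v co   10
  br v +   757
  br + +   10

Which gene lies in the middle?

The two most frequent reciprocal classes, br v + and + + co, are the parental types, so the F1 was br v + / + + co.
The two rarest classes, br + + and + v co, are the double crossovers. Comparing them with the parentals, only the v allele has switched, so v is the middle locus and the order is co – v – br.

v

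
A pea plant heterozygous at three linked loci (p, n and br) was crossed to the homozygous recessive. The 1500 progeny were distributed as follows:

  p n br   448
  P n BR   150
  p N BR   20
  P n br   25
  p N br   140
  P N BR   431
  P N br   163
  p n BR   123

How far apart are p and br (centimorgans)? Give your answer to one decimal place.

The two most frequent reciprocal classes, P N BR and p n br, are the parental types, so the F1 was P N BR / p n br.
The two rarest classes, p N BR and P n br, are the double crossovers. Comparing them with the parentals, only the p allele has switched, so p is the middle locus and the order is n – p – br.
Crossovers in the p–br interval produce the single-crossover classes P N br and p n BR (163 + 123 = 286) plus the double crossovers (45).
RF(p–br) = (286 + 45) / 1500 = 331/1500 = 0.2207 → 22.1 centimorgans.

22.1 centimorgans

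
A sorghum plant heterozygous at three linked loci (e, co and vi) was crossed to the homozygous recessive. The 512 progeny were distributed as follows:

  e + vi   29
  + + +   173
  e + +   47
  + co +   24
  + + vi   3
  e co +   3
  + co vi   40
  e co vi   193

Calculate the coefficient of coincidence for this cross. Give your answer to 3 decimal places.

The two most frequent reciprocal classes, + + + and e co vi, are the parental types, so the F1 was + + + / e co vi.
The two rarest classes, + + vi and e co +, are the double crossovers. Comparing them with the parentals, only the vi allele has switched, so vi is the middle locus and the order is e – vi – co.
e–vi: (87 + 6)/512 = 0.1816; vi–co: (53 + 6)/512 = 0.1152.
Expected DCO frequency = 0.1816 × 0.1152 ≈ 0.02092; observed = 6/512 ≈ 0.01172.
Coefficient of coincidence = 0.01172/0.02092 ≈ 0.560.

0.560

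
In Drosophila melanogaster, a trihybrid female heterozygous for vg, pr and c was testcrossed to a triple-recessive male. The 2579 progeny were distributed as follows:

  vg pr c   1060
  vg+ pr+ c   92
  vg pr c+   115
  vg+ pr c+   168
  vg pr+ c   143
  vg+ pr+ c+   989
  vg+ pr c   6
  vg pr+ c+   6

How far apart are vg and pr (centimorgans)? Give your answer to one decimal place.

The two most frequent reciprocal classes, vg pr c and vg+ pr+ c+, are the parental types, so the F1 was vg pr c / vg+ pr+ c+.
The two rarest classes, vg+ pr c and vg pr+ c+, are the double crossovers. Comparing them with the parentals, only the vg allele has switched, so vg is the middle locus and the order is pr – vg – c.
Crossovers in the pr–vg interval produce the single-crossover classes vg pr+ c and vg+ pr c+ (143 + 168 = 311) plus the double crossovers (12).
RF(pr–vg) = (311 + 12) / 2579 = 323/2579 = 0.1252 → 12.5 centimorgans.

12.5 centimorgans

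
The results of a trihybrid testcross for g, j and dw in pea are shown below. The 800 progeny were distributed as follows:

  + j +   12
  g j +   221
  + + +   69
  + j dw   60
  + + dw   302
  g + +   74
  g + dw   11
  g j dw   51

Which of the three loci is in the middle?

g

The two most frequent reciprocal classes, g j + and + + dw, are the parental types, so the F1 was g j + / + + dw.
The two rarest classes, + j + and g + dw, are the double crossovers. Comparing them with the parentals, only the g allele has switched, so g is the middle locus and the order is dw – g – j.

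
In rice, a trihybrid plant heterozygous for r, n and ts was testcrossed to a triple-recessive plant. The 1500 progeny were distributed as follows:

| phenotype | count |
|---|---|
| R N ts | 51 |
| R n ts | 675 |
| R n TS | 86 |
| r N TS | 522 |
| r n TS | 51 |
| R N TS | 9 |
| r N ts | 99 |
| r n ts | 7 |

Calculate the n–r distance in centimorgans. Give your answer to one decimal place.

7.9 centimorgans

The two most frequent reciprocal classes, R n ts and r N TS, are the parental types, so the F1 was R n ts / r N TS.
The two rarest classes, r n ts and R N TS, are the double crossovers. Comparing them with the parentals, only the r allele has switched, so r is the middle locus and the order is ts – r – n.
Crossovers in the r–n interval produce the single-crossover classes R N ts and r n TS (51 + 51 = 102) plus the double crossovers (16).
RF(r–n) = (102 + 16) / 1500 = 118/1500 = 0.0787 → 7.9 centimorgans.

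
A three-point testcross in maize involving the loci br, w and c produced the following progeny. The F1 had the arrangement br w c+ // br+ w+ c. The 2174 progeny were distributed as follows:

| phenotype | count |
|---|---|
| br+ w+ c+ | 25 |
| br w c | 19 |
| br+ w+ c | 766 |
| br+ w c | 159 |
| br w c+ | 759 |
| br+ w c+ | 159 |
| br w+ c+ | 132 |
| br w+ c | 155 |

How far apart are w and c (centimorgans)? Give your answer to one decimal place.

15.4 centimorgans

The two rarest classes, br w c and br+ w+ c+, are the double crossovers. Comparing them with the parentals, only the c allele has switched, so c is the middle locus and the order is w – c – br.
Crossovers in the w–c interval produce the single-crossover classes br w+ c+ and br+ w c (132 + 159 = 291) plus the double crossovers (44).
RF(w–c) = (291 + 44) / 2174 = 335/2174 = 0.1541 → 15.4 centimorgans.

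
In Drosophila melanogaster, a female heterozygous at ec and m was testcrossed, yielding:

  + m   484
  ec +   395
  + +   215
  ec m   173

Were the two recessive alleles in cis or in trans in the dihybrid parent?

The two most frequent classes are + m (484) and ec + (395); these are the parental (non-recombinant) types.
So the F1 carried + m on one chromosome and ec + on the other — the recessive alleles are on opposite chromosomes (trans / repulsion).

trans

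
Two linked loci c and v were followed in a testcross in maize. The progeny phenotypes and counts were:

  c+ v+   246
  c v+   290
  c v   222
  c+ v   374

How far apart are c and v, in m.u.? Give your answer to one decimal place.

41.3 m.u.

The two most frequent classes, c+ v (374) and c v+ (290), are the parental types, so the F1 was c+ v / c v+.
The recombinant classes are c+ v+ and c v: 246 + 222 = 468.
Recombination frequency = 468/1132 = 0.4134 ≈ 41.3%, i.e. 41.3 m.u.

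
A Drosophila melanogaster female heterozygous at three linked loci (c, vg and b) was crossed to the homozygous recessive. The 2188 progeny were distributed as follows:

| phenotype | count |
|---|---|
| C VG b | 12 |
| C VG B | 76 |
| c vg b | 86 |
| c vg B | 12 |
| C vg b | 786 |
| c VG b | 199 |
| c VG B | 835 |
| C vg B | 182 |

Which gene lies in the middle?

The two most frequent reciprocal classes, C vg b and c VG B, are the parental types, so the F1 was C vg b / c VG B.
The two rarest classes, C VG b and c vg B, are the double crossovers. Comparing them with the parentals, only the vg allele has switched, so vg is the middle locus and the order is b – vg – c.

vg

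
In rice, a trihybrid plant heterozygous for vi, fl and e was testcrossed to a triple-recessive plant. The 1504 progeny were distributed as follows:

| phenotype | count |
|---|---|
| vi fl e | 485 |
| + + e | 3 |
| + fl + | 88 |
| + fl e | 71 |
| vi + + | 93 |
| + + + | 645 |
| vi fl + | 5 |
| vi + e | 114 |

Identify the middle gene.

The two most frequent reciprocal classes, vi fl e and + + +, are the parental types, so the F1 was vi fl e / + + +.
The two rarest classes, vi fl + and + + e, are the double crossovers. Comparing them with the parentals, only the e allele has switched, so e is the middle locus and the order is vi – e – fl.

e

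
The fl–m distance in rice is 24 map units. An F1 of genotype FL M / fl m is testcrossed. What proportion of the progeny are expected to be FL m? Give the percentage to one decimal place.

12.0%

A map distance of 24 map units corresponds to a recombination frequency of 0.240.
The F1 is FL M / fl m, so FL m is a recombinant gamete class with expected frequency r/2 = 0.240/2 = 0.1200.
That is 0.1200 = 12.0% of the progeny.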